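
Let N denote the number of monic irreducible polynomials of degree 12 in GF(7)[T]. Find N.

x^(7^12) − x is the product of all monic irreducibles of degree dividing 12; Möbius inversion gives N = (1/12) Σ μ(12/d)·7^d.
Divisors of 12: 1, 2, 3, 4, 6, 12; μ(12/d) for each: 0, 1, 0, -1, -1, 1.
Σ = 7^2 − 7^4 − 7^6 + 7^12 = 13841167200.
N = 13841167200/12 = 1153430600.

1153430600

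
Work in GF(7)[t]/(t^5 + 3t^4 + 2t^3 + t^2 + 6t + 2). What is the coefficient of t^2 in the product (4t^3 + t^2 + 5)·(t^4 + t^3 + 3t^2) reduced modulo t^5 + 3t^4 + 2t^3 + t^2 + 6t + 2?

2

Multiply in GF(7)[t]: (4t^3 + t^2 + 5)·(t^4 + t^3 + 3t^2) = 4t^7 + 5t^6 + 6t^5 + t^4 + 5t^3 + t^2.
Reduce using t^5 ≡ 4t^4 + 5t^3 + 6t^2 + t + 5 (mod t^5 + 3t^4 + 2t^3 + t^2 + 6t + 2).
Reduced: 3t^4 + 6t^3 + 2t^2 + 5t + 4.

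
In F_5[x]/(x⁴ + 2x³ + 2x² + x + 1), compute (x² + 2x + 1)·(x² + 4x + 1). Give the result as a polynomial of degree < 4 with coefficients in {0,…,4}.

4x^3 + 3x^2

Multiply in F_5[x]: (x² + 2x + 1)·(x² + 4x + 1) = x⁴ + x³ + x + 1.
Reduce using x⁴ ≡ 3x³ + 3x² + 4x + 4 (mod x⁴ + 2x³ + 2x² + x + 1).
Reduced: 4x³ + 3x².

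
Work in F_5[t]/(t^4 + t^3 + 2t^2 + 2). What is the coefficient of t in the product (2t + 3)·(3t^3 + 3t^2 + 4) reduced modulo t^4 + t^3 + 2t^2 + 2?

3

Multiply in F_5[t]: (2t + 3)·(3t^3 + 3t^2 + 4) = t^4 + 4t^2 + 3t + 2.
Reduce using t^4 ≡ 4t^3 + 3t^2 + 3 (mod t^4 + t^3 + 2t^2 + 2).
Reduced: 4t^3 + 2t^2 + 3t.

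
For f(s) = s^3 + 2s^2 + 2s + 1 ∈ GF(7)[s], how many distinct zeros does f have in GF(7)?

3

Evaluate at each of the 7 elements of GF(7):
f(0) = 1; f(1) = 6; f(2) = 0 → root; f(3) = 3; f(4) = 0 → root; f(5) = 4; f(6) = 0 → root.
Roots: {2, 4, 6}.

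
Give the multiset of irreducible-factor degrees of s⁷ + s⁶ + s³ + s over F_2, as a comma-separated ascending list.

Write g(s) = s⁷ + s⁶ + s³ + s.
Roots in F_2: g(0) = 0 → root; g(1) = 0 → root.
Linear factors from roots: (s), (s + 1).
Complete factorization: g(s) = (s)·(s + 1)·(s² + s + 1)·(s³ + s² + 1).
Factor degrees with multiplicity: 1 + 1 + 2 + 3 = 7.

1, 1, 2, 3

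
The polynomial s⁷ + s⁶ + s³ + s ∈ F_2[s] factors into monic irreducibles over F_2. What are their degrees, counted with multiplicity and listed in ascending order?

Write f(s) = s⁷ + s⁶ + s³ + s.
Roots in F_2: f(0) = 0 → root; f(1) = 0 → root.
Linear factors from roots: (s), (s + 1).
Complete factorization: f(s) = (s)·(s + 1)·(s² + s + 1)·(s³ + s² + 1).
Factor degrees with multiplicity: 1 + 1 + 2 + 3 = 7.

1, 1, 2, 3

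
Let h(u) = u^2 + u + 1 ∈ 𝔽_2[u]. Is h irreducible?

Check for roots in 𝔽_2: h(0) = 1; h(1) = 1.
No roots. A degree-2 polynomial over a field with no linear factor is irreducible.

Yes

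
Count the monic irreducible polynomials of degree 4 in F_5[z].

The number of monic irreducibles of degree 4 over GF(5) is (1/4)·Σ_{d∣4} μ(4/d) 5^d.
Divisors of 4: 1, 2, 4; μ(4/d) for each: 0, -1, 1.
Σ = − 5^2 + 5^4 = 600.
N = 600/4 = 150.

150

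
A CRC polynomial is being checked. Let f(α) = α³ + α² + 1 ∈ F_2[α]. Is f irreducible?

Check for roots in F_2: f(0) = 1; f(1) = 1.
No roots. A degree-3 polynomial over a field with no linear factor is irreducible.

Yes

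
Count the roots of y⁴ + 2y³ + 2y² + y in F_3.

3

Write f(y) = y⁴ + 2y³ + 2y² + y.
Evaluate at each of the 3 elements of F_3:
f(0) = 0 → root; f(1) = 0 → root; f(2) = 0 → root.
Roots: {0, 1, 2}.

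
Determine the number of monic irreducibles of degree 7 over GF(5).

Gauss's count: N_{5}(7) = (1/7) Σ_{d|7} μ(7/d)·5^d.
Divisors of 7: 1, 7; μ(7/d) for each: -1, 1.
Σ = − 5^1 + 5^7 = 78120.
N = 78120/7 = 11160.

11160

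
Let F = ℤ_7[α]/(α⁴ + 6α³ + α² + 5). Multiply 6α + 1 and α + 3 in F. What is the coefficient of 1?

3

Multiply in ℤ_7[α]: (6α + 1)·(α + 3) = 6α² + 5α + 3.
Reduced: 6α² + 5α + 3.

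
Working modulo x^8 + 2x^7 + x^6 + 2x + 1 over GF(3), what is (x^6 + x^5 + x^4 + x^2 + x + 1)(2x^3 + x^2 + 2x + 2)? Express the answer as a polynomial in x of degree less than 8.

Multiply in GF(3)[x]: (x^6 + x^5 + x^4 + x^2 + x + 1)·(2x^3 + x^2 + 2x + 2) = 2x^9 + 2x^7 + 2x^6 + 2x^4 + 2x^3 + 2x^2 + x + 2.
Reduce using x^8 ≡ x^7 + 2x^6 + x + 2 (mod x^8 + 2x^7 + x^6 + 2x + 1).
Reduced: 2x^7 + 2x^4 + 2x^3 + x^2 + x.

2x^7 + 2x^4 + 2x^3 + x^2 + x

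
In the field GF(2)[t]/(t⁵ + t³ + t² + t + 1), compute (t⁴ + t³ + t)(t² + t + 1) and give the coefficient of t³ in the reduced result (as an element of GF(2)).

Multiply in GF(2)[t]: (t⁴ + t³ + t)·(t² + t + 1) = t⁶ + t² + t.
Reduce using t⁵ ≡ t³ + t² + t + 1 (mod t⁵ + t³ + t² + t + 1).
Reduced: t⁴ + t³.

1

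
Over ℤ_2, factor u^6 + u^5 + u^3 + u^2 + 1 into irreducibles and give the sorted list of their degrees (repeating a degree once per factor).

Write f(u) = u^6 + u^5 + u^3 + u^2 + 1.
Roots in ℤ_2: f(0) = 1; f(1) = 1.
Complete factorization: f(u) = (u^6 + u^5 + u^3 + u^2 + 1).
Factor degrees with multiplicity: 6 = 6.

6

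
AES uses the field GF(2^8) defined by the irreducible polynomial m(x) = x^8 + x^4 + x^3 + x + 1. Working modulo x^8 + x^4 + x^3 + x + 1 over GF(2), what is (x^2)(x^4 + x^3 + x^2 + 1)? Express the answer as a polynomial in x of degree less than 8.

Multiply in GF(2)[x]: (x^2)·(x^4 + x^3 + x^2 + 1) = x^6 + x^5 + x^4 + x^2.
Reduced: x^6 + x^5 + x^4 + x^2.

x^6 + x^5 + x^4 + x^2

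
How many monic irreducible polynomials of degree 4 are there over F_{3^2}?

1620

By the necklace-counting formula, N_9(4) = (1/4) Σ_{d|4} μ(4/d)·9^d.
Divisors of 4: 1, 2, 4; μ(4/d) for each: 0, -1, 1.
Σ = − 9^2 + 9^4 = 6480.
N = 6480/4 = 1620.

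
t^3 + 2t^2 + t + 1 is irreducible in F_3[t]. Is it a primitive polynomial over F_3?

Yes

Write f(t) = t^3 + 2t^2 + t + 1.
|GF(3^3)^×| = 3^3 − 1 = 26. Prime factorization: 26 = 2·13.
f is primitive ⇔ t has order 26 in GF(3)[t]/(f), i.e. t^(26/q) ≠ 1 for each prime q | 26.
t^(13) mod f = 2.
t^(2) mod f = t^2.
None equal 1, so t has full order 26; f is primitive.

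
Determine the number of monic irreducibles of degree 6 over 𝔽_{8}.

43596

By the necklace-counting formula, N_8(6) = (1/6) Σ_{d|6} μ(6/d)·8^d.
Divisors of 6: 1, 2, 3, 6; μ(6/d) for each: 1, -1, -1, 1.
Σ = 8^1 − 8^2 − 8^3 + 8^6 = 261576.
N = 261576/6 = 43596.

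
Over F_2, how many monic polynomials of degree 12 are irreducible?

x^(2^12) − x is the product of all monic irreducibles of degree dividing 12; Möbius inversion gives N = (1/12) Σ μ(12/d)·2^d.
Divisors of 12: 1, 2, 3, 4, 6, 12; μ(12/d) for each: 0, 1, 0, -1, -1, 1.
Σ = 2^2 − 2^4 − 2^6 + 2^12 = 4020.
N = 4020/12 = 335.

335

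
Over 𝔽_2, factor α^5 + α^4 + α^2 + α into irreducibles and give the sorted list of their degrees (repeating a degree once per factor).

Write g(α) = α^5 + α^4 + α^2 + α.
Roots in 𝔽_2: g(0) = 0 → root; g(1) = 0 → root.
Linear factors from roots: (α), (α + 1).
Complete factorization: g(α) = (α)·(α + 1)^2·(α^2 + α + 1).
Factor degrees with multiplicity: 1 + 1 + 1 + 2 = 5.

1, 1, 1, 2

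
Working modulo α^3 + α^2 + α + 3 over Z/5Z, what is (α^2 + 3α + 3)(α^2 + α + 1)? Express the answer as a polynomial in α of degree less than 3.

Multiply in Z/5Z[α]: (α^2 + 3α + 3)·(α^2 + α + 1) = α^4 + 4α^3 + 2α^2 + α + 3.
Reduce using α^3 ≡ 4α^2 + 4α + 2 (mod α^3 + α^2 + α + 3).
Reduced: 3α^2 + 4.

3α^2 + 4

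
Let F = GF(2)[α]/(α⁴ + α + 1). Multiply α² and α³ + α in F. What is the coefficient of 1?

Multiply in GF(2)[α]: (α²)·(α³ + α) = α⁵ + α³.
Reduce using α⁴ ≡ α + 1 (mod α⁴ + α + 1).
Reduced: α³ + α² + α.

0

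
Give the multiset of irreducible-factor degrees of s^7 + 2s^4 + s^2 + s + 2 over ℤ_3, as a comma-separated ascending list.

1, 2, 2, 2

Write h(s) = s^7 + 2s^4 + s^2 + s + 2.
Roots in ℤ_3: h(0) = 2; h(1) = 1; h(2) = 0 → root.
Linear factors from roots: (s + 1).
Complete factorization: h(s) = (s + 1)·(s^2 + 2s + 2)·(s^2 + 1)^2.
Factor degrees with multiplicity: 1 + 2 + 2 + 2 = 7.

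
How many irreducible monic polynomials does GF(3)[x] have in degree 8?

810

By the necklace-counting formula, N_3(8) = (1/8) Σ_{d|8} μ(8/d)·3^d.
Divisors of 8: 1, 2, 4, 8; μ(8/d) for each: 0, 0, -1, 1.
Σ = − 3^4 + 3^8 = 6480.
N = 6480/8 = 810.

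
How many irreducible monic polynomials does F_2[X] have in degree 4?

x^(2^4) − x is the product of all monic irreducibles of degree dividing 4; Möbius inversion gives N = (1/4) Σ μ(4/d)·2^d.
Divisors of 4: 1, 2, 4; μ(4/d) for each: 0, -1, 1.
Σ = − 2^2 + 2^4 = 12.
N = 12/4 = 3.

3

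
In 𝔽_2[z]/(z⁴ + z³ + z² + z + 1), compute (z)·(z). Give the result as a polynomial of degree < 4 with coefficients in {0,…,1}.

Multiply in 𝔽_2[z]: (z)·(z) = z².
Reduced: z².

z^2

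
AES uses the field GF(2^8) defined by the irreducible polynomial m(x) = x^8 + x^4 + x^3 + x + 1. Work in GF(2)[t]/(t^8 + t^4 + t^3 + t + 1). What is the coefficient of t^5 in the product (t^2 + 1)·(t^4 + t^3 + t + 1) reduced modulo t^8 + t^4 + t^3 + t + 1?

Multiply in GF(2)[t]: (t^2 + 1)·(t^4 + t^3 + t + 1) = t^6 + t^5 + t^4 + t^2 + t + 1.
Reduced: t^6 + t^5 + t^4 + t^2 + t + 1.

1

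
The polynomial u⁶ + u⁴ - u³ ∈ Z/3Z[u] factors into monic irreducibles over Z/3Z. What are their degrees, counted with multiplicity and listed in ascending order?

Write g(u) = u⁶ + u⁴ - u³.
Roots in Z/3Z: g(0) = 0 → root; g(1) = 1; g(2) = 0 → root.
Linear factors from roots: (u), (u + 1).
Complete factorization: g(u) = (u + 1)·(u)^3·(u² - u - 1).
Factor degrees with multiplicity: 1 + 1 + 1 + 1 + 2 = 6.

1, 1, 1, 1, 2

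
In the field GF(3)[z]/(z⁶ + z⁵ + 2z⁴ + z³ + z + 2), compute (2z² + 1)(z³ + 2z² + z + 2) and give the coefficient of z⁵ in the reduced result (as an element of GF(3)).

Multiply in GF(3)[z]: (2z² + 1)·(z³ + 2z² + z + 2) = 2z⁵ + z⁴ + z + 2.
Reduced: 2z⁵ + z⁴ + z + 2.

2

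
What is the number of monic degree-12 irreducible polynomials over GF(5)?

The number of monic irreducibles of degree 12 over GF(5) is (1/12)·Σ_{d∣12} μ(12/d) 5^d.
Divisors of 12: 1, 2, 3, 4, 6, 12; μ(12/d) for each: 0, 1, 0, -1, -1, 1.
Σ = 5^2 − 5^4 − 5^6 + 5^12 = 244124400.
N = 244124400/12 = 20343700.

20343700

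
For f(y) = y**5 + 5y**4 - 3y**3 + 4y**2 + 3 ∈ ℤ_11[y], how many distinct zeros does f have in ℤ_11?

0

Evaluate at each of the 11 elements of ℤ_11:
f(0) = 3; f(1) = 10; f(2) = 8; f(3) = 1; f(4) = 1; f(5) = 5; f(6) = 5; f(7) = 9; f(8) = 7; f(9) = 3; f(10) = 3.
No element is a root.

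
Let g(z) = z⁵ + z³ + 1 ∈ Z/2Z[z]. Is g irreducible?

Check for roots in Z/2Z: g(0) = 1; g(1) = 1.
No roots, so no linear factors.
Monic irreducibles of degree 2 over GF(2): z² + z + 1.
None of them divide g (all give nonzero remainder).
No irreducible factor of degree ≤ 2 exists, so g is irreducible over GF(2).

Yes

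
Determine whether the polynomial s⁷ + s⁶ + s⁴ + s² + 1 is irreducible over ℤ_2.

Yes

Write h(s) = s⁷ + s⁶ + s⁴ + s² + 1.
Check for roots in ℤ_2: h(0) = 1; h(1) = 1.
No roots, so no linear factors.
Monic irreducibles of degree 2 over GF(2): s² + s + 1.
None of them divide h (all give nonzero remainder).
Monic irreducibles of degree 3 over GF(2): s³ + s + 1, s³ + s² + 1.
None of them divide h (all give nonzero remainder).
No irreducible factor of degree ≤ 3 exists, so h is irreducible over GF(2).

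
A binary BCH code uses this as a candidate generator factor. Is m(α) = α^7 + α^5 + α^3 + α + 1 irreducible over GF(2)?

Check for roots in GF(2): m(0) = 1; m(1) = 1.
No roots, so no linear factors.
Monic irreducibles of degree 2 over GF(2): α^2 + α + 1.
None of them divide m (all give nonzero remainder).
Monic irreducibles of degree 3 over GF(2): α^3 + α + 1, α^3 + α^2 + 1.
None of them divide m (all give nonzero remainder).
No irreducible factor of degree ≤ 3 exists, so m is irreducible over GF(2).

Yes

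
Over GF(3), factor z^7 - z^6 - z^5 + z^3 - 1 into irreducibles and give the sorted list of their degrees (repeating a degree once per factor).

1, 2, 2, 2

Write f(z) = z^7 - z^6 - z^5 + z^3 - 1.
Roots in GF(3): f(0) = 2; f(1) = 2; f(2) = 0 → root.
Linear factors from roots: (z + 1).
Complete factorization: f(z) = (z + 1)·(z^2 + z - 1)·(z^2 + 1)^2.
Factor degrees with multiplicity: 1 + 2 + 2 + 2 = 7.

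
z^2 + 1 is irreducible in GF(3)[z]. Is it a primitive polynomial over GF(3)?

Write f(z) = z^2 + 1.
|GF(3^2)^×| = 3^2 − 1 = 8. Prime factorization: 8 = 2^3.
f is primitive ⇔ z has order 8 in GF(3)[z]/(f), i.e. z^(8/q) ≠ 1 for each prime q | 8.
z^(4) mod f = 1
Since z^(4) = 1, the order of z divides 4 < 8; not primitive.

No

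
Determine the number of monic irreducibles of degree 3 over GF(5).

By the necklace-counting formula, N_5(3) = (1/3) Σ_{d|3} μ(3/d)·5^d.
Divisors of 3: 1, 3; μ(3/d) for each: -1, 1.
Σ = − 5^1 + 5^3 = 120.
N = 120/3 = 40.

40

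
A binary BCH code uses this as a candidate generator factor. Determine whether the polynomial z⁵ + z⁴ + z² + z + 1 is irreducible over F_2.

Write g(z) = z⁵ + z⁴ + z² + z + 1.
Check for roots in F_2: g(0) = 1; g(1) = 1.
No roots, so no linear factors.
Monic irreducibles of degree 2 over GF(2): z² + z + 1.
None of them divide g (all give nonzero remainder).
No irreducible factor of degree ≤ 2 exists, so g is irreducible over GF(2).

Yes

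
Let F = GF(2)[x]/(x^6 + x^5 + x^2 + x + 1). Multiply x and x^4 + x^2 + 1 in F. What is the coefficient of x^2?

Multiply in GF(2)[x]: (x)·(x^4 + x^2 + 1) = x^5 + x^3 + x.
Reduced: x^5 + x^3 + x.

0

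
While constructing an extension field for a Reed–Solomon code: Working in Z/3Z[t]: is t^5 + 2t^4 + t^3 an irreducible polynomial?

Write P(t) = t^5 + 2t^4 + t^3.
Check for roots in Z/3Z: P(0) = 0 → root; P(1) = 1; P(2) = 0 → root.
P(0) = 0, so (t) divides P(t); P is reducible.

No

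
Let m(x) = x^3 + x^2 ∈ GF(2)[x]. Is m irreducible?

Check for roots in GF(2): m(0) = 0 → root; m(1) = 0 → root.
m(0) = 0, so (x) divides m(x); m is reducible.

No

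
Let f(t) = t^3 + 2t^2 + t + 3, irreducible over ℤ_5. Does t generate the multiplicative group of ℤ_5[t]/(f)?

Yes

|GF(5^3)^×| = 5^3 − 1 = 124. Prime factorization: 124 = 2^2·31.
f is primitive ⇔ t has order 124 in GF(5)[t]/(f), i.e. t^(124/q) ≠ 1 for each prime q | 124.
t^(62) mod f = 4.
t^(4) mod f = 3t^2 + 4t + 1.
None equal 1, so t has full order 124; f is primitive.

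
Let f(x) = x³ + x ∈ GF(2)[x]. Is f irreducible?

No

Check for roots in GF(2): f(0) = 0 → root; f(1) = 0 → root.
f(0) = 0, so (x) divides f(x); f is reducible.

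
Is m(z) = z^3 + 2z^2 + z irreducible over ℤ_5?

Check for roots in ℤ_5: m(0) = 0 → root; m(1) = 4; m(2) = 3; m(3) = 3; m(4) = 0 → root.
m(0) = 0, so (z) divides m(z); m is reducible.

No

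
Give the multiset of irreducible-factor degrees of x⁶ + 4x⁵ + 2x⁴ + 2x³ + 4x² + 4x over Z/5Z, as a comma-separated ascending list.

Write g(x) = x⁶ + 4x⁵ + 2x⁴ + 2x³ + 4x² + 4x.
Roots in Z/5Z: g(0) = 0 → root; g(1) = 2; g(2) = 4; g(3) = 0 → root; g(4) = 2.
Linear factors from roots: (x), (x + 2).
Complete factorization: g(x) = (x)·(x + 2)·(x⁴ + 2x³ + 3x² + x + 2).
Factor degrees with multiplicity: 1 + 1 + 4 = 6.

1, 1, 4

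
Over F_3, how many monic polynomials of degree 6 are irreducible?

116

x^(3^6) − x is the product of all monic irreducibles of degree dividing 6; Möbius inversion gives N = (1/6) Σ μ(6/d)·3^d.
Divisors of 6: 1, 2, 3, 6; μ(6/d) for each: 1, -1, -1, 1.
Σ = 3^1 − 3^2 − 3^3 + 3^6 = 696.
N = 696/6 = 116.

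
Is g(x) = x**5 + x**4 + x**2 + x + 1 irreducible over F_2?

Yes

Check for roots in F_2: g(0) = 1; g(1) = 1.
No roots, so no linear factors.
Monic irreducibles of degree 2 over GF(2): x**2 + x + 1.
None of them divide g (all give nonzero remainder).
No irreducible factor of degree ≤ 2 exists, so g is irreducible over GF(2).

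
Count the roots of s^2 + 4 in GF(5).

2

Write h(s) = s^2 + 4.
Evaluate at each of the 5 elements of GF(5):
h(0) = 4; h(1) = 0 → root; h(2) = 3; h(3) = 3; h(4) = 0 → root.
Roots: {1, 4}.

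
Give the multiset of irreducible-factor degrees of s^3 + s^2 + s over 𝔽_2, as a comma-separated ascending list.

Write h(s) = s^3 + s^2 + s.
Roots in 𝔽_2: h(0) = 0 → root; h(1) = 1.
Linear factors from roots: (s).
Complete factorization: h(s) = (s)·(s^2 + s + 1).
Factor degrees with multiplicity: 1 + 2 = 3.

1, 2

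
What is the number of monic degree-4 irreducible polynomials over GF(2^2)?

60

Gauss's count: N_{4}(4) = (1/4) Σ_{d|4} μ(4/d)·4^d.
Divisors of 4: 1, 2, 4; μ(4/d) for each: 0, -1, 1.
Σ = − 4^2 + 4^4 = 240.
N = 240/4 = 60.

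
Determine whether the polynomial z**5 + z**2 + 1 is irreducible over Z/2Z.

Yes

Write m(z) = z**5 + z**2 + 1.
Check for roots in Z/2Z: m(0) = 1; m(1) = 1.
No roots, so no linear factors.
Monic irreducibles of degree 2 over GF(2): z**2 + z + 1.
None of them divide m (all give nonzero remainder).
No irreducible factor of degree ≤ 2 exists, so m is irreducible over GF(2).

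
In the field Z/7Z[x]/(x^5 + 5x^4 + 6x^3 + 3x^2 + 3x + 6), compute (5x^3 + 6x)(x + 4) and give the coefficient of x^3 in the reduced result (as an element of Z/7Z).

Multiply in Z/7Z[x]: (5x^3 + 6x)·(x + 4) = 5x^4 + 6x^3 + 6x^2 + 3x.
Reduced: 5x^4 + 6x^3 + 6x^2 + 3x.

6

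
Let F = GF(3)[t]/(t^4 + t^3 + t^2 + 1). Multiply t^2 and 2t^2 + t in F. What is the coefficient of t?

0

Multiply in GF(3)[t]: (t^2)·(2t^2 + t) = 2t^4 + t^3.
Reduce using t^4 ≡ 2t^3 + 2t^2 + 2 (mod t^4 + t^3 + t^2 + 1).
Reduced: 2t^3 + t^2 + 1.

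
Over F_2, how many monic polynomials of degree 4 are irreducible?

3

x^(2^4) − x is the product of all monic irreducibles of degree dividing 4; Möbius inversion gives N = (1/4) Σ μ(4/d)·2^d.
Divisors of 4: 1, 2, 4; μ(4/d) for each: 0, -1, 1.
Σ = − 2^2 + 2^4 = 12.
N = 12/4 = 3.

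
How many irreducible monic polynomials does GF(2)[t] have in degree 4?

The number of monic irreducibles of degree 4 over GF(2) is (1/4)·Σ_{d∣4} μ(4/d) 2^d.
Divisors of 4: 1, 2, 4; μ(4/d) for each: 0, -1, 1.
Σ = − 2^2 + 2^4 = 12.
N = 12/4 = 3.

3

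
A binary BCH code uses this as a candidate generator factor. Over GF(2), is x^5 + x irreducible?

Write f(x) = x^5 + x.
Check for roots in GF(2): f(0) = 0 → root; f(1) = 0 → root.
f(0) = 0, so (x) divides f(x); f is reducible.

No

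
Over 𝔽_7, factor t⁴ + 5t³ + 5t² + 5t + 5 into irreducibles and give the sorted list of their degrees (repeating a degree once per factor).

1, 1, 2

Write h(t) = t⁴ + 5t³ + 5t² + 5t + 5.
Linear factors from roots: (t + 6), (t + 5).
Complete factorization: h(t) = (t + 5)·(t + 6)·(t² + t + 6).
Factor degrees with multiplicity: 1 + 1 + 2 = 4.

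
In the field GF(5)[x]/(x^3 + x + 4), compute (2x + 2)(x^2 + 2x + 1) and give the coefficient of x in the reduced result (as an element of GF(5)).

Multiply in GF(5)[x]: (2x + 2)·(x^2 + 2x + 1) = 2x^3 + x^2 + x + 2.
Reduce using x^3 ≡ 4x + 1 (mod x^3 + x + 4).
Reduced: x^2 + 4x + 4.

4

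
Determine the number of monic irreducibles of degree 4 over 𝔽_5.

x^(5^4) − x is the product of all monic irreducibles of degree dividing 4; Möbius inversion gives N = (1/4) Σ μ(4/d)·5^d.
Divisors of 4: 1, 2, 4; μ(4/d) for each: 0, -1, 1.
Σ = − 5^2 + 5^4 = 600.
N = 600/4 = 150.

150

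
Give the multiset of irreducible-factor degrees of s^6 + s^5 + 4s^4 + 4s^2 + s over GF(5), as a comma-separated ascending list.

Write h(s) = s^6 + s^5 + 4s^4 + 4s^2 + s.
Roots in GF(5): h(0) = 0 → root; h(1) = 1; h(2) = 3; h(3) = 0 → root; h(4) = 2.
Linear factors from roots: (s), (s + 2).
Complete factorization: h(s) = (s)·(s + 2)^3·(s^2 + 2).
Factor degrees with multiplicity: 1 + 1 + 1 + 1 + 2 = 6.

1, 1, 1, 1, 2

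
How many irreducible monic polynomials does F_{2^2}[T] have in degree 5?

204

Gauss's count: N_{4}(5) = (1/5) Σ_{d|5} μ(5/d)·4^d.
Divisors of 5: 1, 5; μ(5/d) for each: -1, 1.
Σ = − 4^1 + 4^5 = 1020.
N = 1020/5 = 204.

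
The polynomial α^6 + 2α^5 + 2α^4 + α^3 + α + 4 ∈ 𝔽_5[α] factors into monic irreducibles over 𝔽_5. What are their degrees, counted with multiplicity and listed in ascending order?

3, 3

Write h(α) = α^6 + 2α^5 + 2α^4 + α^3 + α + 4.
Roots in 𝔽_5: h(0) = 4; h(1) = 1; h(2) = 4; h(3) = 1; h(4) = 3.
Complete factorization: h(α) = (α^3 + α^2 + 1)·(α^3 + α^2 + α + 4).
Factor degrees with multiplicity: 3 + 3 = 6.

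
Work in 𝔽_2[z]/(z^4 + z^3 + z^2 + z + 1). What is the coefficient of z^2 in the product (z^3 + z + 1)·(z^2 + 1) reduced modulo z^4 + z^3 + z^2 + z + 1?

Multiply in 𝔽_2[z]: (z^3 + z + 1)·(z^2 + 1) = z^5 + z^2 + z + 1.
Reduce using z^4 ≡ z^3 + z^2 + z + 1 (mod z^4 + z^3 + z^2 + z + 1).
Reduced: z^2 + z.

1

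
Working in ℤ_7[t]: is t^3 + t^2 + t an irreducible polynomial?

Write f(t) = t^3 + t^2 + t.
Check for roots in ℤ_7: f(0) = 0 → root; f(1) = 3; f(2) = 0 → root; f(3) = 4; f(4) = 0 → root; f(5) = 1; f(6) = 6.
f(0) = 0, so (t) divides f(t); f is reducible.

No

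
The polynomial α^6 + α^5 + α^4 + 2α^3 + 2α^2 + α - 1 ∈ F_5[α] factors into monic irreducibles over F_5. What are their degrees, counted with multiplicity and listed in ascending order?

Write f(α) = α^6 + α^5 + α^4 + 2α^3 + 2α^2 + α - 1.
Roots in F_5: f(0) = 4; f(1) = 2; f(2) = 2; f(3) = 2; f(4) = 4.
Complete factorization: f(α) = (α^6 + α^5 + α^4 + 2α^3 + 2α^2 + α - 1).
Factor degrees with multiplicity: 6 = 6.

6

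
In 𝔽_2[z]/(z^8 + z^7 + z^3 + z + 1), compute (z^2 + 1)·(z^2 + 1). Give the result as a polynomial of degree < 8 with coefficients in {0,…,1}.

Multiply in 𝔽_2[z]: (z^2 + 1)·(z^2 + 1) = z^4 + 1.
Reduced: z^4 + 1.

z^4 + 1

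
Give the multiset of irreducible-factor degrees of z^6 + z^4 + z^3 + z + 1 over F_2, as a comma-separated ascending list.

Write f(z) = z^6 + z^4 + z^3 + z + 1.
Roots in F_2: f(0) = 1; f(1) = 1.
Complete factorization: f(z) = (z^6 + z^4 + z^3 + z + 1).
Factor degrees with multiplicity: 6 = 6.

6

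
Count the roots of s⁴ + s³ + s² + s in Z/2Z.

2

Write P(s) = s⁴ + s³ + s² + s.
Evaluate at each of the 2 elements of Z/2Z:
P(0) = 0 → root; P(1) = 0 → root.
Roots: {0, 1}.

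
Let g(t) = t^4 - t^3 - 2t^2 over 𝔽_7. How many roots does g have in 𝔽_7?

Evaluate at each of the 7 elements of 𝔽_7:
g(0) = 0 → root; g(1) = 5; g(2) = 0 → root; g(3) = 1; g(4) = 6; g(5) = 2; g(6) = 0 → root.
Roots: {0, 2, 6}.

3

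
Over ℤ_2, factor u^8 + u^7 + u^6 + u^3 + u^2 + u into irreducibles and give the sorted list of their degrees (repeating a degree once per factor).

1, 1, 2, 4

Write f(u) = u^8 + u^7 + u^6 + u^3 + u^2 + u.
Roots in ℤ_2: f(0) = 0 → root; f(1) = 0 → root.
Linear factors from roots: (u), (u + 1).
Complete factorization: f(u) = (u)·(u + 1)·(u^2 + u + 1)·(u^4 + u^3 + u^2 + u + 1).
Factor degrees with multiplicity: 1 + 1 + 2 + 4 = 8.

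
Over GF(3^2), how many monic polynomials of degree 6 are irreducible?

Gauss's count: N_{9}(6) = (1/6) Σ_{d|6} μ(6/d)·9^d.
Divisors of 6: 1, 2, 3, 6; μ(6/d) for each: 1, -1, -1, 1.
Σ = 9^1 − 9^2 − 9^3 + 9^6 = 530640.
N = 530640/6 = 88440.

88440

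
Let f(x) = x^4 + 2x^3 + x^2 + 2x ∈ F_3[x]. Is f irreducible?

No

Check for roots in F_3: f(0) = 0 → root; f(1) = 0 → root; f(2) = 1.
f(0) = 0, so (x) divides f(x); f is reducible.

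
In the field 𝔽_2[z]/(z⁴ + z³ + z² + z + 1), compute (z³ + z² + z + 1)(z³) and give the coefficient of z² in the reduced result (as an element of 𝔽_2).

Multiply in 𝔽_2[z]: (z³ + z² + z + 1)·(z³) = z⁶ + z⁵ + z⁴ + z³.
Reduce using z⁴ ≡ z³ + z² + z + 1 (mod z⁴ + z³ + z² + z + 1).
Reduced: z².

1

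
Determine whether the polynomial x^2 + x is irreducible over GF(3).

No

Write h(x) = x^2 + x.
Check for roots in GF(3): h(0) = 0 → root; h(1) = 2; h(2) = 0 → root.
h(0) = 0, so (x) divides h(x); h is reducible.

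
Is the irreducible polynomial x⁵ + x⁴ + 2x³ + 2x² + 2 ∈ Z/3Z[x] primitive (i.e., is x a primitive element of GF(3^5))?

Write f(x) = x⁵ + x⁴ + 2x³ + 2x² + 2.
|GF(3^5)^×| = 3^5 − 1 = 242. Prime factorization: 242 = 2·11^2.
f is primitive ⇔ x has order 242 in GF(3)[x]/(f), i.e. x^(242/q) ≠ 1 for each prime q | 242.
x^(121) mod f = 1
x^(22) mod f = x⁴ + 2x³ + x² + 1.
Since x^(121) = 1, the order of x divides 121 < 242; not primitive.

No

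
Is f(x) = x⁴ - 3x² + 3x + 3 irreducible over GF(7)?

Check for roots in GF(7): f(0) = 3; f(1) = 4; f(2) = 6; f(3) = 3; f(4) = 6; f(5) = 1; f(6) = 5.
No roots, so no linear factors.
Degree-2 irreducible divisors: test the 21 monic irreducibles of degree 2 over GF(7).
None of them divide f (all give nonzero remainder).
No irreducible factor of degree ≤ 2 exists, so f is irreducible over GF(7).

Yes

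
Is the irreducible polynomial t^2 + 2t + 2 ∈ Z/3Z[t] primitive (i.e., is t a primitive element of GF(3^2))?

Write f(t) = t^2 + 2t + 2.
|GF(3^2)^×| = 3^2 − 1 = 8. Prime factorization: 8 = 2^3.
f is primitive ⇔ t has order 8 in GF(3)[t]/(f), i.e. t^(8/q) ≠ 1 for each prime q | 8.
t^(4) mod f = 2.
None equal 1, so t has full order 8; f is primitive.

Yes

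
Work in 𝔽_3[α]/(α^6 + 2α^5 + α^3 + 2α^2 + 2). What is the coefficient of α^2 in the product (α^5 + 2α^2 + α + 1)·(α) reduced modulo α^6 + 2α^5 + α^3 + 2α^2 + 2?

2

Multiply in 𝔽_3[α]: (α^5 + 2α^2 + α + 1)·(α) = α^6 + 2α^3 + α^2 + α.
Reduce using α^6 ≡ α^5 + 2α^3 + α^2 + 1 (mod α^6 + 2α^5 + α^3 + 2α^2 + 2).
Reduced: α^5 + α^3 + 2α^2 + α + 1.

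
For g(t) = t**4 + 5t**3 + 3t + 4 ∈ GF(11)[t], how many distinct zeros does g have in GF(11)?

Evaluate at each of the 11 elements of GF(11):
g(0) = 4; g(1) = 2; g(2) = 0 → root; g(3) = 9; g(4) = 9; g(5) = 4; g(6) = 0 → root; g(7) = 5; g(8) = 7; g(9) = 7; g(10) = 8.
Roots: {2, 6}.

2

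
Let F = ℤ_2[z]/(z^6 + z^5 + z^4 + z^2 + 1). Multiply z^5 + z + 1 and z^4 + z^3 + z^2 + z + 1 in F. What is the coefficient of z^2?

1

Multiply in ℤ_2[z]: (z^5 + z + 1)·(z^4 + z^3 + z^2 + z + 1) = z^9 + z^8 + z^7 + z^6 + 1.
Reduce using z^6 ≡ z^5 + z^4 + z^2 + 1 (mod z^6 + z^5 + z^4 + z^2 + 1).
Reduced: z^4 + z^3 + z^2.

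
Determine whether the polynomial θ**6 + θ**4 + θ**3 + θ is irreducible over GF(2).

Write P(θ) = θ**6 + θ**4 + θ**3 + θ.
Check for roots in GF(2): P(0) = 0 → root; P(1) = 0 → root.
P(0) = 0, so (θ) divides P(θ); P is reducible.

No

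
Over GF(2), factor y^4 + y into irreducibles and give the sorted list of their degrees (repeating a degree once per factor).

1, 1, 2

Write g(y) = y^4 + y.
Roots in GF(2): g(0) = 0 → root; g(1) = 0 → root.
Linear factors from roots: (y), (y + 1).
Complete factorization: g(y) = (y)·(y + 1)·(y^2 + y + 1).
Factor degrees with multiplicity: 1 + 1 + 2 = 4.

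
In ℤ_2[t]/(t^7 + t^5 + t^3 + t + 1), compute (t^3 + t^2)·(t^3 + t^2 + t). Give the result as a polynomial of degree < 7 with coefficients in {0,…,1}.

t^6 + t^3

Multiply in ℤ_2[t]: (t^3 + t^2)·(t^3 + t^2 + t) = t^6 + t^3.
Reduced: t^6 + t^3.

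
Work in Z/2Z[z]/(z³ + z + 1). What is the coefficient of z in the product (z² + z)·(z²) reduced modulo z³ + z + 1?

Multiply in Z/2Z[z]: (z² + z)·(z²) = z⁴ + z³.
Reduce using z³ ≡ z + 1 (mod z³ + z + 1).
Reduced: z² + 1.

0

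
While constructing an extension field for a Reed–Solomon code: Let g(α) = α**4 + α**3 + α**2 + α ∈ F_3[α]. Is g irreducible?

No

Check for roots in F_3: g(0) = 0 → root; g(1) = 1; g(2) = 0 → root.
g(0) = 0, so (α) divides g(α); g is reducible.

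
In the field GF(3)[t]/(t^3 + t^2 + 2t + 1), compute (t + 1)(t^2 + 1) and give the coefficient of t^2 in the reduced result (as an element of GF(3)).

0

Multiply in GF(3)[t]: (t + 1)·(t^2 + 1) = t^3 + t^2 + t + 1.
Reduce using t^3 ≡ 2t^2 + t + 2 (mod t^3 + t^2 + 2t + 1).
Reduced: 2t.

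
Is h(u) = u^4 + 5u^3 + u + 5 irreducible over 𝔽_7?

No

Check for roots in 𝔽_7: h(0) = 5; h(1) = 5; h(2) = 0 → root; h(3) = 0 → root; h(4) = 4; h(5) = 0 → root; h(6) = 0 → root.
h(2) = 0, so (u − 2) divides h(u); h is reducible.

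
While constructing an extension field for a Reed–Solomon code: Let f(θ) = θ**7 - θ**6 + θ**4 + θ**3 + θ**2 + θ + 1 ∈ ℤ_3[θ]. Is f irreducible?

Yes

Check for roots in ℤ_3: f(0) = 1; f(1) = 2; f(2) = 2.
No roots, so no linear factors.
Monic irreducibles of degree 2 over GF(3): θ**2 + 1, θ**2 + θ - 1, θ**2 - θ - 1.
None of them divide f (all give nonzero remainder).
Degree-3 irreducible divisors: test the 8 monic irreducibles of degree 3 over GF(3).
None of them divide f (all give nonzero remainder).
No irreducible factor of degree ≤ 3 exists, so f is irreducible over GF(3).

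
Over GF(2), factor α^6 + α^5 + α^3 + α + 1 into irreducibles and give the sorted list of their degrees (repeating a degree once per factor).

Write g(α) = α^6 + α^5 + α^3 + α + 1.
Roots in GF(2): g(0) = 1; g(1) = 1.
Complete factorization: g(α) = (α^2 + α + 1)^3.
Factor degrees with multiplicity: 2 + 2 + 2 = 6.

2, 2, 2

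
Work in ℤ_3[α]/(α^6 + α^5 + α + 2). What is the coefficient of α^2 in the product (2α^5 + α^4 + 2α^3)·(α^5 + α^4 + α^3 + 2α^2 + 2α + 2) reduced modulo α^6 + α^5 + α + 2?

1

Multiply in ℤ_3[α]: (2α^5 + α^4 + 2α^3)·(α^5 + α^4 + α^3 + 2α^2 + 2α + 2) = 2α^10 + 2α^8 + α^7 + 2α^6 + α^5 + α^3.
Reduce using α^6 ≡ 2α^5 + 2α + 1 (mod α^6 + α^5 + α + 2).
Reduced: α^4 + α^3 + α^2 + α + 2.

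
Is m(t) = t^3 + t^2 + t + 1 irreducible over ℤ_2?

No

Check for roots in ℤ_2: m(0) = 1; m(1) = 0 → root.
m(1) = 0, so (t − 1) divides m(t); m is reducible.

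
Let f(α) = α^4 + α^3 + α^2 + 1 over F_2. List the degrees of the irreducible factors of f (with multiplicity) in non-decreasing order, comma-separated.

Roots in F_2: f(0) = 1; f(1) = 0 → root.
Linear factors from roots: (α + 1).
Complete factorization: f(α) = (α + 1)·(α^3 + α + 1).
Factor degrees with multiplicity: 1 + 3 = 4.

1, 3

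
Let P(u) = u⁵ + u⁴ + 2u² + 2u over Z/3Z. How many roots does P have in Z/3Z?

3

Evaluate at each of the 3 elements of Z/3Z:
P(0) = 0 → root; P(1) = 0 → root; P(2) = 0 → root.
Roots: {0, 1, 2}.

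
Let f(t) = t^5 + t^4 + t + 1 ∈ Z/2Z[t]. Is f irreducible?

No

Check for roots in Z/2Z: f(0) = 1; f(1) = 0 → root.
f(1) = 0, so (t − 1) divides f(t); f is reducible.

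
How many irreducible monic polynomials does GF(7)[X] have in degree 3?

112

By the necklace-counting formula, N_7(3) = (1/3) Σ_{d|3} μ(3/d)·7^d.
Divisors of 3: 1, 3; μ(3/d) for each: -1, 1.
Σ = − 7^1 + 7^3 = 336.
N = 336/3 = 112.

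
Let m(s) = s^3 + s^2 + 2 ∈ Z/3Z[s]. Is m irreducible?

Check for roots in Z/3Z: m(0) = 2; m(1) = 1; m(2) = 2.
No roots. A degree-3 polynomial over a field with no linear factor is irreducible.

Yes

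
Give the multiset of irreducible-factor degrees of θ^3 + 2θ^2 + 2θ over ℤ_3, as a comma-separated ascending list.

1, 2

Write f(θ) = θ^3 + 2θ^2 + 2θ.
Roots in ℤ_3: f(0) = 0 → root; f(1) = 2; f(2) = 2.
Linear factors from roots: (θ).
Complete factorization: f(θ) = (θ)·(θ^2 + 2θ + 2).
Factor degrees with multiplicity: 1 + 2 = 3.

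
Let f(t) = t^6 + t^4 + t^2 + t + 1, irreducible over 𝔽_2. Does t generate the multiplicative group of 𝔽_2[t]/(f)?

|GF(2^6)^×| = 2^6 − 1 = 63. Prime factorization: 63 = 3^2·7.
f is primitive ⇔ t has order 63 in GF(2)[t]/(f), i.e. t^(63/q) ≠ 1 for each prime q | 63.
t^(21) mod f = 1
t^(9) mod f = t^4 + t^2 + t.
Since t^(21) = 1, the order of t divides 21 < 63; not primitive.

No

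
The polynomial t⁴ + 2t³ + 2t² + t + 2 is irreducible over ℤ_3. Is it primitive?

Yes

Write f(t) = t⁴ + 2t³ + 2t² + t + 2.
|GF(3^4)^×| = 3^4 − 1 = 80. Prime factorization: 80 = 2^4·5.
f is primitive ⇔ t has order 80 in GF(3)[t]/(f), i.e. t^(80/q) ≠ 1 for each prime q | 80.
t^(40) mod f = 2.
t^(16) mod f = t² + 2t.
None equal 1, so t has full order 80; f is primitive.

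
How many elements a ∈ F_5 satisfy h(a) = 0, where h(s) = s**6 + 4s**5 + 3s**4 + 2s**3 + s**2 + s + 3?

Evaluate at each of the 5 elements of F_5:
h(0) = 3; h(1) = 0 → root; h(2) = 0 → root; h(3) = 3; h(4) = 1.
Roots: {1, 2}.

2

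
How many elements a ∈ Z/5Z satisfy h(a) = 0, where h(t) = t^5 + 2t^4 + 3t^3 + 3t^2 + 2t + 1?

Evaluate at each of the 5 elements of Z/5Z:
h(0) = 1; h(1) = 2; h(2) = 0 → root; h(3) = 0 → root; h(4) = 0 → root.
Roots: {2, 3, 4}.

3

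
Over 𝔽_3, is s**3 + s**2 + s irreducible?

Write h(s) = s**3 + s**2 + s.
Check for roots in 𝔽_3: h(0) = 0 → root; h(1) = 0 → root; h(2) = 2.
h(0) = 0, so (s) divides h(s); h is reducible.

No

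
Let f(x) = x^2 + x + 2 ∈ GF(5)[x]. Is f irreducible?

Yes

Check for roots in GF(5): f(0) = 2; f(1) = 4; f(2) = 3; f(3) = 4; f(4) = 2.
No roots. A degree-2 polynomial over a field with no linear factor is irreducible.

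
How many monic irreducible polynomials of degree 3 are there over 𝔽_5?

x^(5^3) − x is the product of all monic irreducibles of degree dividing 3; Möbius inversion gives N = (1/3) Σ μ(3/d)·5^d.
Divisors of 3: 1, 3; μ(3/d) for each: -1, 1.
Σ = − 5^1 + 5^3 = 120.
N = 120/3 = 40.

40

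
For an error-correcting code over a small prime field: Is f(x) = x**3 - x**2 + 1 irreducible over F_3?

Check for roots in F_3: f(0) = 1; f(1) = 1; f(2) = 2.
No roots. A degree-3 polynomial over a field with no linear factor is irreducible.

Yes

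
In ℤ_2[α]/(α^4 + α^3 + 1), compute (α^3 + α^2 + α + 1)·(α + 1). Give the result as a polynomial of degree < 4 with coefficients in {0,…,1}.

α^3

Multiply in ℤ_2[α]: (α^3 + α^2 + α + 1)·(α + 1) = α^4 + 1.
Reduce using α^4 ≡ α^3 + 1 (mod α^4 + α^3 + 1).
Reduced: α^3.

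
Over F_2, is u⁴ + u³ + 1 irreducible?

Yes

Write f(u) = u⁴ + u³ + 1.
Check for roots in F_2: f(0) = 1; f(1) = 1.
No roots, so no linear factors.
Monic irreducibles of degree 2 over GF(2): u² + u + 1.
None of them divide f (all give nonzero remainder).
No irreducible factor of degree ≤ 2 exists, so f is irreducible over GF(2).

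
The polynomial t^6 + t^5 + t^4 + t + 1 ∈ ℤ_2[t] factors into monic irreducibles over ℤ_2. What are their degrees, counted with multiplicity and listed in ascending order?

Write g(t) = t^6 + t^5 + t^4 + t + 1.
Roots in ℤ_2: g(0) = 1; g(1) = 1.
Complete factorization: g(t) = (t^6 + t^5 + t^4 + t + 1).
Factor degrees with multiplicity: 6 = 6.

6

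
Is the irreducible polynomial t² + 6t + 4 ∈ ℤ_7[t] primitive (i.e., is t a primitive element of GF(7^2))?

Write f(t) = t² + 6t + 4.
|GF(7^2)^×| = 7^2 − 1 = 48. Prime factorization: 48 = 2^4·3.
f is primitive ⇔ t has order 48 in GF(7)[t]/(f), i.e. t^(48/q) ≠ 1 for each prime q | 48.
t^(24) mod f = 1
t^(16) mod f = 2.
Since t^(24) = 1, the order of t divides 24 < 48; not primitive.

No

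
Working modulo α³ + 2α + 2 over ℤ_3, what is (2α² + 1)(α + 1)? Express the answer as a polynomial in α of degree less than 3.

Multiply in ℤ_3[α]: (2α² + 1)·(α + 1) = 2α³ + 2α² + α + 1.
Reduce using α³ ≡ α + 1 (mod α³ + 2α + 2).
Reduced: 2α².

2α^2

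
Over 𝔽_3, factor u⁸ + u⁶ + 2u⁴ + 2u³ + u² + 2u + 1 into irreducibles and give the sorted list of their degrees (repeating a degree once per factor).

8

Write h(u) = u⁸ + u⁶ + 2u⁴ + 2u³ + u² + 2u + 1.
Roots in 𝔽_3: h(0) = 1; h(1) = 1; h(2) = 2.
Complete factorization: h(u) = (u⁸ + u⁶ + 2u⁴ + 2u³ + u² + 2u + 1).
Factor degrees with multiplicity: 8 = 8.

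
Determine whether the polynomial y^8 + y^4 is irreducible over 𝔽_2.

Write m(y) = y^8 + y^4.
Check for roots in 𝔽_2: m(0) = 0 → root; m(1) = 0 → root.
m(0) = 0, so (y) divides m(y); m is reducible.

No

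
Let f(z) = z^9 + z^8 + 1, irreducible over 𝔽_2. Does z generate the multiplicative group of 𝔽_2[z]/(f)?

No

|GF(2^9)^×| = 2^9 − 1 = 511. Prime factorization: 511 = 7·73.
f is primitive ⇔ z has order 511 in GF(2)[z]/(f), i.e. z^(511/q) ≠ 1 for each prime q | 511.
z^(73) mod f = 1
z^(7) mod f = z^7.
Since z^(73) = 1, the order of z divides 73 < 511; not primitive.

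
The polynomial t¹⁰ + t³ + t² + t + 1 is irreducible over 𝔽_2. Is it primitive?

No

Write f(t) = t¹⁰ + t³ + t² + t + 1.
|GF(2^10)^×| = 2^10 − 1 = 1023. Prime factorization: 1023 = 3·11·31.
f is primitive ⇔ t has order 1023 in GF(2)[t]/(f), i.e. t^(1023/q) ≠ 1 for each prime q | 1023.
t^(341) mod f = 1
t^(93) mod f = t⁷ + t⁶ + t⁵ + t⁴ + t².
t^(33) mod f = t⁵ + t⁴ + t³ + t.
Since t^(341) = 1, the order of t divides 341 < 1023; not primitive.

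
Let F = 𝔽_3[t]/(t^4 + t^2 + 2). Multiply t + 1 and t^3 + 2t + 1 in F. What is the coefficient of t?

0

Multiply in 𝔽_3[t]: (t + 1)·(t^3 + 2t + 1) = t^4 + t^3 + 2t^2 + 1.
Reduce using t^4 ≡ 2t^2 + 1 (mod t^4 + t^2 + 2).
Reduced: t^3 + t^2 + 2.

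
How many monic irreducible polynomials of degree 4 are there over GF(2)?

By the necklace-counting formula, N_2(4) = (1/4) Σ_{d|4} μ(4/d)·2^d.
Divisors of 4: 1, 2, 4; μ(4/d) for each: 0, -1, 1.
Σ = − 2^2 + 2^4 = 12.
N = 12/4 = 3.

3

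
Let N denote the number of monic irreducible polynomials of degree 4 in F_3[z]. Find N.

18

Gauss's count: N_{3}(4) = (1/4) Σ_{d|4} μ(4/d)·3^d.
Divisors of 4: 1, 2, 4; μ(4/d) for each: 0, -1, 1.
Σ = − 3^2 + 3^4 = 72.
N = 72/4 = 18.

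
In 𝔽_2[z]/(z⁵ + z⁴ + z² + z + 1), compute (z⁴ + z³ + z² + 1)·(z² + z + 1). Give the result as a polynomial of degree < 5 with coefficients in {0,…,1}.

z^3 + z

Multiply in 𝔽_2[z]: (z⁴ + z³ + z² + 1)·(z² + z + 1) = z⁶ + z⁴ + z + 1.
Reduce using z⁵ ≡ z⁴ + z² + z + 1 (mod z⁵ + z⁴ + z² + z + 1).
Reduced: z³ + z.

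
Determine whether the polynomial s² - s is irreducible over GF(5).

Write m(s) = s² - s.
Check for roots in GF(5): m(0) = 0 → root; m(1) = 0 → root; m(2) = 2; m(3) = 1; m(4) = 2.
m(0) = 0, so (s) divides m(s); m is reducible.

No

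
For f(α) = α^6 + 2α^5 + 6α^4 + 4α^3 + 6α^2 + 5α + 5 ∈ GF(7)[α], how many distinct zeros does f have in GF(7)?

Evaluate at each of the 7 elements of GF(7):
f(0) = 5; f(1) = 1; f(2) = 1; f(3) = 0 → root; f(4) = 0 → root; f(5) = 6; f(6) = 0 → root.
Roots: {3, 4, 6}.

3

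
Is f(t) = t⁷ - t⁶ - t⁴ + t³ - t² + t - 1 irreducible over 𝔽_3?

Yes

Check for roots in 𝔽_3: f(0) = 2; f(1) = 2; f(2) = 2.
No roots, so no linear factors.
Monic irreducibles of degree 2 over GF(3): t² + 1, t² + t - 1, t² - t - 1.
None of them divide f (all give nonzero remainder).
Degree-3 irreducible divisors: test the 8 monic irreducibles of degree 3 over GF(3).
None of them divide f (all give nonzero remainder).
No irreducible factor of degree ≤ 3 exists, so f is irreducible over GF(3).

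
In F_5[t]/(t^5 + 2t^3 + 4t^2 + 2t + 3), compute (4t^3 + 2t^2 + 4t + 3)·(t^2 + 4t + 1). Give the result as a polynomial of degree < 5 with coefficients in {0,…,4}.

3t^4 + 3t^3 + 3t + 1

Multiply in F_5[t]: (4t^3 + 2t^2 + 4t + 3)·(t^2 + 4t + 1) = 4t^5 + 3t^4 + t^3 + t^2 + t + 3.
Reduce using t^5 ≡ 3t^3 + t^2 + 3t + 2 (mod t^5 + 2t^3 + 4t^2 + 2t + 3).
Reduced: 3t^4 + 3t^3 + 3t + 1.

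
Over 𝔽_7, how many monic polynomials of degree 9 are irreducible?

4483696

x^(7^9) − x is the product of all monic irreducibles of degree dividing 9; Möbius inversion gives N = (1/9) Σ μ(9/d)·7^d.
Divisors of 9: 1, 3, 9; μ(9/d) for each: 0, -1, 1.
Σ = − 7^3 + 7^9 = 40353264.
N = 40353264/9 = 4483696.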